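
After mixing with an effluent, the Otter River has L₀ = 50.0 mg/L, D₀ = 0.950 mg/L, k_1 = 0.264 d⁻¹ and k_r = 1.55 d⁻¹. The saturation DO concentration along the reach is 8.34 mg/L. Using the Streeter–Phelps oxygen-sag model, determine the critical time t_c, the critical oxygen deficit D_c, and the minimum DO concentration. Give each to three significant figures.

t_c ≈ 1.30 d; D_c ≈ 6.04 mg/L; min DO ≈ 2.30 mg/L

t_c = [1/(k_r−k_1)] ln[(k_r/k_1)(1 − D₀(k_r−k_1)/(k_1 L₀))]
= [1/(1.55−0.264)] ln[(1.55/0.264)(1 − 0.950×1.286/(0.264×50.0))]
= (1/1.286) ln[5.871 × 0.9074] = 0.7776 × ln(5.328) = 0.7776 × 1.673 = 1.301 d.
D_c = (k_1/k_r) L₀ e^(−k_1 t_c) = (0.264/1.55) × 50.0 × e^(−0.264×1.301) = 0.1703 × 50.0 × 0.7093 = 6.041 mg/L.
Minimum DO = C_s − D_c = 8.34 − 6.041 = 2.299 mg/L.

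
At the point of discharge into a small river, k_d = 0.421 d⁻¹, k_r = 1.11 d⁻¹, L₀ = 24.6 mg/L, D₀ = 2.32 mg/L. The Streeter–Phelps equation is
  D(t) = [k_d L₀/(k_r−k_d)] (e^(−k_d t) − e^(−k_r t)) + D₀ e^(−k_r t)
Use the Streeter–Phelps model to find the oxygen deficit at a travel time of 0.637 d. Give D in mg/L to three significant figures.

D ≈ 5.23 mg/L

k_d L₀/(k_r−k_d) = 0.421×24.6/(1.11−0.421) = 10.36/0.6890 = 15.03 mg/L.
e^(−k_d t) = e^(−0.421×0.6370) = 0.7648; e^(−k_r t) = e^(−1.11×0.6370) = 0.4931.
D = 15.03 × (0.7648 − 0.4931) + 2.32 × 0.4931 = 4.084 + 1.144 = 5.228 mg/L.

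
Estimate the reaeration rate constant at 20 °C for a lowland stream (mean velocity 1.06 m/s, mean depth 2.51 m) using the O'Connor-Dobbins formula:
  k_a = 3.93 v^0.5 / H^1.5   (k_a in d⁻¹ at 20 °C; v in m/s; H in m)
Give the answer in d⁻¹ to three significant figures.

k_a ≈ 1.02 d⁻¹

k_a = 3.93 × 1.06^0.5 / 2.51^1.5 = 3.93 × 1.030 / 3.977 = 1.018 d⁻¹.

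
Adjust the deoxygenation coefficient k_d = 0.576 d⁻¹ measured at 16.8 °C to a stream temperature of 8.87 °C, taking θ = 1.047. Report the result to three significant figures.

k_d ≈ 0.400 d⁻¹

k_d(T₂) = k_d(T₁) · θ^(T₂−T₁) = 0.576 × 1.047^(8.87−16.8)
= 0.576 × 1.047^-7.93 = 0.576 × 0.6947 = 0.4002 d⁻¹.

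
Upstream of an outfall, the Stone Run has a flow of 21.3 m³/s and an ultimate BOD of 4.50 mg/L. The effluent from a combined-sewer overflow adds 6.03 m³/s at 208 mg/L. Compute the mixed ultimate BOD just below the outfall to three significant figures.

49.4 mg/L

Flow-weighted mixing: C = (Q_r C_r + Q_w C_w)/(Q_r + Q_w)
= (21.3×4.50 + 6.03×208)/(21.3 + 6.03) = 1350/27.33 = 49.40 mg/L.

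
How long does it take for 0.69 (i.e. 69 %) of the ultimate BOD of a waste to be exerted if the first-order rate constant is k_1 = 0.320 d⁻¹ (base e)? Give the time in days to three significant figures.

t ≈ 3.66 d

y/L₀ = 1 − e^(−k_1 t) = 0.69 ⇒ e^(−k_1 t) = 0.310
t = −ln(0.310) / 0.320 = 1.171 / 0.320 = 3.660 d.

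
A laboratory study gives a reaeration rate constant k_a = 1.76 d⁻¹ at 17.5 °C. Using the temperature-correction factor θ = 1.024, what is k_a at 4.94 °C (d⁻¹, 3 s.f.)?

k_a ≈ 1.31 d⁻¹

k_a(T₂) = k_a(T₁) · θ^(T₂−T₁) = 1.76 × 1.024^(4.94−17.5)
= 1.76 × 1.024^-12.6 = 1.76 × 0.7424 = 1.307 d⁻¹.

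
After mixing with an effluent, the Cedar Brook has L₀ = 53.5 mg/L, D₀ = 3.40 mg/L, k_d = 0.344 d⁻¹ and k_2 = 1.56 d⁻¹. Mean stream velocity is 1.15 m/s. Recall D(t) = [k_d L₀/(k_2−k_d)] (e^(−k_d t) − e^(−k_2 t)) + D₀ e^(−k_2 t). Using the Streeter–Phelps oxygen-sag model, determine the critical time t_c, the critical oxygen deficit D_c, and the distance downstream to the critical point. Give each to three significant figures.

At the critical point dD/dt = 0, so k_d L₀ e^(−k_d t) = k_2 D. Substituting D(t) from the Streeter–Phelps equation and solving for t gives
t_c = ln[(k_2/k_d)(1 − D₀(k_2−k_d)/(k_d L₀))] / (k_2−k_d).
Here k_2−k_d = 1.216 d⁻¹ and 1 − D₀(k_2−k_d)/(k_d L₀) = 1 − 3.40×1.216/(0.344×53.5) = 0.7754, so
t_c = ln(4.535 × 0.7754) / 1.216 = 1.257 / 1.216 = 1.034 d.
D_c = (k_d/k_2) L₀ e^(−k_d t_c) = (0.344/1.56) × 53.5 × e^(−0.344×1.034) = 0.2205 × 53.5 × 0.7007 = 8.266 mg/L.
x_c = v t_c = 1.15 m/s × 1.034 d × 86400 s/d = 102700 m ≈ 103 km.

t_c ≈ 1.03 d; D_c ≈ 8.27 mg/L; x_c ≈ 103 km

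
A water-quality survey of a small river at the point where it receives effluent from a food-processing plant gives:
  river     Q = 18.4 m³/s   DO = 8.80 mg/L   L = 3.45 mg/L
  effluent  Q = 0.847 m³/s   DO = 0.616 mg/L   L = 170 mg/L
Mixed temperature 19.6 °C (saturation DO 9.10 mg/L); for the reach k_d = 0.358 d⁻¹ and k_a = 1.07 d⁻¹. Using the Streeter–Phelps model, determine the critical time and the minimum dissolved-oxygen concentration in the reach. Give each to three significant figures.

Mixed DO = (18.4×8.80 + 0.847×0.616)/(18.4+0.847) = 162.4/19.25 = 8.440 mg/L.
Mixed L₀ = (18.4×3.45 + 0.847×170)/(19.25) = 207.5/19.25 = 10.78 mg/L.
Initial deficit D₀ = C_s − DO₀ = 9.10 − 8.440 = 0.6602 mg/L.
t_c = (1/0.7120) ln[(1.07/0.358)(1 − 0.6602×0.7120/(0.358×10.78))] = 1.404 × ln(2.625) = 1.355 d.
D_c = (0.358/1.07) × 10.78 × e^(−0.358×1.355) = 0.3346 × 10.78 × 0.6156 = 2.220 mg/L.
Minimum DO = 9.10 − 2.220 = 6.880 mg/L.

t_c ≈ 1.36 d; minimum DO ≈ 6.88 mg/L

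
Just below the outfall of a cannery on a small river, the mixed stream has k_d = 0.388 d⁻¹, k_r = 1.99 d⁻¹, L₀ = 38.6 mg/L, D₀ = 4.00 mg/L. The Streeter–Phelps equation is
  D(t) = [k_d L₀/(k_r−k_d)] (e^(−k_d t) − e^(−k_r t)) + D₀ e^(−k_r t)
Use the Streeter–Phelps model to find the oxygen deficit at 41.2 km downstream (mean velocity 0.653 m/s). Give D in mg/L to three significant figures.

D ≈ 5.79 mg/L

Travel time t = x/v = 41.2 km / (0.653 m/s) = 41200 m / 0.653 m/s = 63090 s = 0.7302 d.
k_d L₀/(k_r−k_d) = 0.388×38.6/(1.99−0.388) = 14.98/1.602 = 9.349 mg/L.
e^(−k_d t) = e^(−0.388×0.7302) = 0.7533; e^(−k_r t) = e^(−1.99×0.7302) = 0.2338.
D = 9.349 × (0.7533 − 0.2338) + 4.00 × 0.2338 = 4.856 + 0.9353 = 5.791 mg/L.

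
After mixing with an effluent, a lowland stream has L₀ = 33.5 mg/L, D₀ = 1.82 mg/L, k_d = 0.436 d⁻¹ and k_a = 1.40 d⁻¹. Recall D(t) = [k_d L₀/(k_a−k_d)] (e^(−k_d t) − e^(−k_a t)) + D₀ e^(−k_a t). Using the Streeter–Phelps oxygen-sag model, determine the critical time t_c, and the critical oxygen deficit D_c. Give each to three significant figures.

With k_a/k_d = 3.211 and 1 − D₀(k_a−k_d)/(k_d L₀) = 0.8799,
t_c = ln(3.211 × 0.8799) / (1.40 − 0.436) = ln(2.825) / 0.9640 = 1.039/0.9640 = 1.077 d.
L(t_c) = L₀ e^(−k_d t_c) = 33.5 × 0.6252 = 20.94 mg/L, and at the critical point k_a D_c = k_d L, so D_c = (0.436/1.40) × 20.94 = 6.522 mg/L.

t_c ≈ 1.08 d; D_c ≈ 6.52 mg/L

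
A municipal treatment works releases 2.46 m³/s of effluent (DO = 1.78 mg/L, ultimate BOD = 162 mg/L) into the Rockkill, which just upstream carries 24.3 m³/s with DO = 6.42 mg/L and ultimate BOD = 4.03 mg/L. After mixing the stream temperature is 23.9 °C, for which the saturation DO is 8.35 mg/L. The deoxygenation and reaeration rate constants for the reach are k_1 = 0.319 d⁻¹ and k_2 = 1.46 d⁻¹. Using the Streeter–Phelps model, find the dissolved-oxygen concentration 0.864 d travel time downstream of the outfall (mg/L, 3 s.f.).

DO ≈ 5.21 mg/L

Mixed DO = (24.3×6.42 + 2.46×1.78)/(24.3+2.46) = 160.4/26.76 = 5.993 mg/L.
Mixed L₀ = (24.3×4.03 + 2.46×162)/(26.76) = 496.4/26.76 = 18.55 mg/L.
Initial deficit D₀ = C_s − DO₀ = 8.35 − 5.993 = 2.357 mg/L.
D(0.864) = [0.319×18.55/(1.46−0.319)](e^(−0.319×0.864) − e^(−1.46×0.864)) + 2.357 e^(−1.46×0.864)
= 5.187 × (0.7591 − 0.2832) + 2.357 × 0.2832 = 3.136 mg/L.
DO = 8.35 − 3.136 = 5.214 mg/L.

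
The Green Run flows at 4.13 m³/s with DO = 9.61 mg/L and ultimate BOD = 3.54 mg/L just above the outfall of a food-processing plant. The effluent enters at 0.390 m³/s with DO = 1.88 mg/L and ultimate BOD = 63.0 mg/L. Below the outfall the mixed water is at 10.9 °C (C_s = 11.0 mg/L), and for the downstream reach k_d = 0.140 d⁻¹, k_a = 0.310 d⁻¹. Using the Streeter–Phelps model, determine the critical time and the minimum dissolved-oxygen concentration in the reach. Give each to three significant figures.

t_c ≈ 2.68 d; minimum DO ≈ 8.31 mg/L

Mixed DO = (4.13×9.61 + 0.390×1.88)/(4.13+0.390) = 40.42/4.520 = 8.943 mg/L.
Mixed L₀ = (4.13×3.54 + 0.390×63.0)/(4.520) = 39.19/4.520 = 8.670 mg/L.
Initial deficit D₀ = C_s − DO₀ = 11.0 − 8.943 = 2.057 mg/L.
t_c = (1/0.1700) ln[(0.310/0.140)(1 − 2.057×0.1700/(0.140×8.670))] = 5.882 × ln(1.576) = 2.677 d.
D_c = (0.140/0.310) × 8.670 × e^(−0.140×2.677) = 0.4516 × 8.670 × 0.6874 = 2.692 mg/L.
Minimum DO = 11.0 − 2.692 = 8.308 mg/L.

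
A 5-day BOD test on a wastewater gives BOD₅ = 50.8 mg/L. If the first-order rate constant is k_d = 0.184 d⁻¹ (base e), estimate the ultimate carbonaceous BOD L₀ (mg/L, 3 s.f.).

L₀ ≈ 84.5 mg/L

BOD₅ = L₀(1 − e^(−5k_d)) ⇒ L₀ = BOD₅ / (1 − e^(−5×0.184))
= 50.8 / (1 − 0.3985) = 50.8 / 0.6015 = 84.46 mg/L.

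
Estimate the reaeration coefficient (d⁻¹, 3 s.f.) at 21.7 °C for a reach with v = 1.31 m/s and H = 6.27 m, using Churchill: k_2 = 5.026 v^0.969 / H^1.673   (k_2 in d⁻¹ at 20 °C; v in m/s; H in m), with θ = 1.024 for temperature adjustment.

k_2 ≈ 0.315 d⁻¹

k_2(20) = 5.026 × 1.31^0.969 / 6.27^1.673 = 5.026 × 1.299 / 21.57 = 0.3027 d⁻¹.
k_2(21.7) = 0.3027 × 1.024^(21.7−20) = 0.3027 × 1.041 = 0.3152 d⁻¹.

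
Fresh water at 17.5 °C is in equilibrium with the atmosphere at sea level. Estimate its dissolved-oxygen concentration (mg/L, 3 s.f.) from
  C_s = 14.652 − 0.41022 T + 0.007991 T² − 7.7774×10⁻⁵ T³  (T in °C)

C_s ≈ 9.50 mg/L

C_s = 14.652 − 0.41022×17.5 + 0.007991×17.5² − 7.7774×10⁻⁵×17.5³ = 9.504 mg/L.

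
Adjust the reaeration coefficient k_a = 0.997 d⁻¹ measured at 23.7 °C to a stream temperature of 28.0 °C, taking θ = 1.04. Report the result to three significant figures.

k_a(T₂) = k_a(T₁) · θ^(T₂−T₁) = 0.997 × 1.04^(28.0−23.7)
= 0.997 × 1.04^4.30 = 0.997 × 1.184 = 1.180 d⁻¹.

k_a ≈ 1.18 d⁻¹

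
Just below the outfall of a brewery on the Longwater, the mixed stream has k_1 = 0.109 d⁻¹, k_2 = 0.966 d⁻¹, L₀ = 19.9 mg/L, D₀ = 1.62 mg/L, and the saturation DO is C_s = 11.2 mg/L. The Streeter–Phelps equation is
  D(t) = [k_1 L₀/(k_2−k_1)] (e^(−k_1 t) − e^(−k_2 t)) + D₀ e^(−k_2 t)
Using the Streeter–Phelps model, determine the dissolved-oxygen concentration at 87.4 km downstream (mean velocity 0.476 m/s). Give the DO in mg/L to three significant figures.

DO ≈ 9.31 mg/L

Travel time t = x/v = 87.4 km / (0.476 m/s) = 87400 m / 0.476 m/s = 183600 s = 2.125 d.
k_1 L₀/(k_2−k_1) = 0.109×19.9/(0.966−0.109) = 2.169/0.8570 = 2.531 mg/L.
e^(−k_1 t) = e^(−0.109×2.125) = 0.7932; e^(−k_2 t) = e^(−0.966×2.125) = 0.1284.
D = 2.531 × (0.7932 − 0.1284) + 1.62 × 0.1284 = 1.683 + 0.2079 = 1.891 mg/L.
DO = C_s − D = 11.2 − 1.891 = 9.309 mg/L.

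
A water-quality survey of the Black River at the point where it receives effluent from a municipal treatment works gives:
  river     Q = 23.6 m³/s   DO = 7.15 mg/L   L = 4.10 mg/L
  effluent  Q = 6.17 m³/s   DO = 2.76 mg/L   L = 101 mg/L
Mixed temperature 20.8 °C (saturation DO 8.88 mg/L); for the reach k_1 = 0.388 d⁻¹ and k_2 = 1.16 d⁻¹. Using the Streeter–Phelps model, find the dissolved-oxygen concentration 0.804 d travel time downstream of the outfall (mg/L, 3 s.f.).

DO ≈ 3.73 mg/L

Mixed DO = (23.6×7.15 + 6.17×2.76)/(23.6+6.17) = 185.8/29.77 = 6.240 mg/L.
Mixed L₀ = (23.6×4.10 + 6.17×101)/(29.77) = 719.9/29.77 = 24.18 mg/L.
Initial deficit D₀ = C_s − DO₀ = 8.88 − 6.240 = 2.640 mg/L.
D(0.804) = [0.388×24.18/(1.16−0.388)](e^(−0.388×0.804) − e^(−1.16×0.804)) + 2.640 e^(−1.16×0.804)
= 12.15 × (0.7320 − 0.3935) + 2.640 × 0.3935 = 5.153 mg/L.
DO = 8.88 − 5.153 = 3.727 mg/L.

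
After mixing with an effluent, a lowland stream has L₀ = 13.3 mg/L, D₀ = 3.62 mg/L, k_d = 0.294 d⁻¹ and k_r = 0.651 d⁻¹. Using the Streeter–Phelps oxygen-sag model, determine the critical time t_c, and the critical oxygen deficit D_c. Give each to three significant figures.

t_c ≈ 1.10 d; D_c ≈ 4.34 mg/L

With k_r/k_d = 2.214 and 1 − D₀(k_r−k_d)/(k_d L₀) = 0.6695,
t_c = ln(2.214 × 0.6695) / (0.651 − 0.294) = ln(1.482) / 0.3570 = 0.3937/0.3570 = 1.103 d.
D_c = (k_d/k_r) L₀ e^(−k_d t_c) = (0.294/0.651) × 13.3 × e^(−0.294×1.103) = 0.4516 × 13.3 × 0.7231 = 4.343 mg/L.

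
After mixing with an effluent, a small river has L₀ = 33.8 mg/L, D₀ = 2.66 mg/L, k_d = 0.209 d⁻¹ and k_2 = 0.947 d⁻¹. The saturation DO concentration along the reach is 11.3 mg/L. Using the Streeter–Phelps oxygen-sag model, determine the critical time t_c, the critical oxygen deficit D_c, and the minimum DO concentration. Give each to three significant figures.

t_c = [1/(k_2−k_d)] ln[(k_2/k_d)(1 − D₀(k_2−k_d)/(k_d L₀))]
= [1/(0.947−0.209)] ln[(0.947/0.209)(1 − 2.66×0.7380/(0.209×33.8))]
= (1/0.7380) ln[4.531 × 0.7221] = 1.355 × ln(3.272) = 1.355 × 1.185 = 1.606 d.
D_c = (k_d/k_2) L₀ e^(−k_d t_c) = (0.209/0.947) × 33.8 × e^(−0.209×1.606) = 0.2207 × 33.8 × 0.7148 = 5.332 mg/L.
Minimum DO = C_s − D_c = 11.3 − 5.332 = 5.968 mg/L.

t_c ≈ 1.61 d; D_c ≈ 5.33 mg/L; min DO ≈ 5.97 mg/L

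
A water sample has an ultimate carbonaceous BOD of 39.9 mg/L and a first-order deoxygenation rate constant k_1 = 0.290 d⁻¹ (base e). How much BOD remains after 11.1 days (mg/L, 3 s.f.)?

L ≈ 1.60 mg/L

L_t = L₀ e^(−k_1 t) = 39.9 × e^(−0.290×11.1) = 39.9 × 0.04000 = 1.596 mg/L.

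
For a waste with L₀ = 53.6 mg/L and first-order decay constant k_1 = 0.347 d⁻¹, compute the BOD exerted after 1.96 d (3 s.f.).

y_t = L₀(1 − e^(−k_1 t)) = 53.6 × (1 − e^(−0.347×1.96))
= 53.6 × (1 − 0.5066) = 53.6 × 0.4934 = 26.45 mg/L.

y ≈ 26.4 mg/L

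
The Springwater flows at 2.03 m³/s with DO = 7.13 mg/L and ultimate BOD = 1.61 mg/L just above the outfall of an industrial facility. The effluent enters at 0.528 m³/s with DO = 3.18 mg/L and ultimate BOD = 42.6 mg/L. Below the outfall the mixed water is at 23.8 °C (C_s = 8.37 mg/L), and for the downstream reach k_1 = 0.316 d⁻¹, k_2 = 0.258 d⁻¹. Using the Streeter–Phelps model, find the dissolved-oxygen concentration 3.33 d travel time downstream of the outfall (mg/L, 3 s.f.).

DO ≈ 3.42 mg/L

Mixed DO = (2.03×7.13 + 0.528×3.18)/(2.03+0.528) = 16.15/2.558 = 6.315 mg/L.
Mixed L₀ = (2.03×1.61 + 0.528×42.6)/(2.558) = 25.76/2.558 = 10.07 mg/L.
Initial deficit D₀ = C_s − DO₀ = 8.37 − 6.315 = 2.055 mg/L.
D(3.33) = [0.316×10.07/(0.258−0.316)](e^(−0.316×3.33) − e^(−0.258×3.33)) + 2.055 e^(−0.258×3.33)
= -54.87 × (0.3491 − 0.4235) + 2.055 × 0.4235 = 4.952 mg/L.
DO = 8.37 − 4.952 = 3.418 mg/L.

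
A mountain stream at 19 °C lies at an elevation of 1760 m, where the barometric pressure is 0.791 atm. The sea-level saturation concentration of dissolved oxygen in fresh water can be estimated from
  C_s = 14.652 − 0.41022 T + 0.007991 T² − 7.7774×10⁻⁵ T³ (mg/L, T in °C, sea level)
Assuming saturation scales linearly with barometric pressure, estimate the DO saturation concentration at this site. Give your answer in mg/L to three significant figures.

C_s ≈ 7.28 mg/L

At sea level: C_s = 14.652 − 0.41022×19 + 0.007991×19² − 7.7774×10⁻⁵×19³ = 9.209 mg/L.
Pressure correction: C_s' = 9.209 × 0.791 = 7.284 mg/L.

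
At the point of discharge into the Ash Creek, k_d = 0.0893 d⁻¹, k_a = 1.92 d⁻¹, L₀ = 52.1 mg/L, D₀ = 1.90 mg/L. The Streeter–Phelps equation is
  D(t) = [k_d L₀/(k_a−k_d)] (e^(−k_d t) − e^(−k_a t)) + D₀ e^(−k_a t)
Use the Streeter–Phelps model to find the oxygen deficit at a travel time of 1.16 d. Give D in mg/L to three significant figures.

D ≈ 2.22 mg/L

k_d L₀/(k_a−k_d) = 0.0893×52.1/(1.92−0.0893) = 4.653/1.831 = 2.541 mg/L.
e^(−k_d t) = e^(−0.0893×1.160) = 0.9016; e^(−k_a t) = e^(−1.92×1.160) = 0.1078.
D = 2.541 × (0.9016 − 0.1078) + 1.90 × 0.1078 = 2.017 + 0.2049 = 2.222 mg/L.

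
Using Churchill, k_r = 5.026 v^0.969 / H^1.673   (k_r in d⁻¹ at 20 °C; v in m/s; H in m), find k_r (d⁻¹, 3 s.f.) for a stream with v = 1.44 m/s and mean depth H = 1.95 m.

k_r = 5.026 × 1.44^0.969 / 1.95^1.673 = 5.026 × 1.424 / 3.057 = 2.341 d⁻¹.

k_r ≈ 2.34 d⁻¹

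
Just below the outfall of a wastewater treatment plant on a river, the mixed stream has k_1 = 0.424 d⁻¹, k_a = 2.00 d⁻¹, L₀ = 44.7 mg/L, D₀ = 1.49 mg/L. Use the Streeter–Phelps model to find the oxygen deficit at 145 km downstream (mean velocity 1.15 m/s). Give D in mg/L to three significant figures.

D ≈ 5.91 mg/L

Travel time t = x/v = 145 km / (1.15 m/s) = 145000 m / 1.15 m/s = 126100 s = 1.459 d.
k_1 L₀/(k_a−k_1) = 0.424×44.7/(2.00−0.424) = 18.95/1.576 = 12.03 mg/L.
e^(−k_1 t) = e^(−0.424×1.459) = 0.5386; e^(−k_a t) = e^(−2.00×1.459) = 0.05400.
D = 12.03 × (0.5386 − 0.05400) + 1.49 × 0.05400 = 5.828 + 0.08047 = 5.908 mg/L.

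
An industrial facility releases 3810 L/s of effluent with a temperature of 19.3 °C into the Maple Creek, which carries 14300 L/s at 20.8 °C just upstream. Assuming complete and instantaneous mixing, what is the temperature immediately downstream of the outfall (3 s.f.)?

20.5 °C

Flow-weighted mixing: C = (Q_r C_r + Q_w C_w)/(Q_r + Q_w)
= (14300×20.8 + 3810×19.3)/(14300 + 3810) = 371000/18110 = 20.48 °C.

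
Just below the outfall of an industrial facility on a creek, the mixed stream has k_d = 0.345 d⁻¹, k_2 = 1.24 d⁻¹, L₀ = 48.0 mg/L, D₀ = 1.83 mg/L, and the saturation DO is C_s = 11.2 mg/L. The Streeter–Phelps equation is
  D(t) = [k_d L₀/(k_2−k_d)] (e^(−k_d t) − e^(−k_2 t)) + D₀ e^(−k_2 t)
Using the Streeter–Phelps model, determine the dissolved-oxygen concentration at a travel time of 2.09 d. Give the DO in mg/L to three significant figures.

k_d L₀/(k_2−k_d) = 0.345×48.0/(1.24−0.345) = 16.56/0.8950 = 18.50 mg/L.
e^(−k_d t) = e^(−0.345×2.090) = 0.4862; e^(−k_2 t) = e^(−1.24×2.090) = 0.07490.
D = 18.50 × (0.4862 − 0.07490) + 1.83 × 0.07490 = 7.611 + 0.1371 = 7.748 mg/L.
DO = C_s − D = 11.2 − 7.748 = 3.452 mg/L.

DO ≈ 3.45 mg/L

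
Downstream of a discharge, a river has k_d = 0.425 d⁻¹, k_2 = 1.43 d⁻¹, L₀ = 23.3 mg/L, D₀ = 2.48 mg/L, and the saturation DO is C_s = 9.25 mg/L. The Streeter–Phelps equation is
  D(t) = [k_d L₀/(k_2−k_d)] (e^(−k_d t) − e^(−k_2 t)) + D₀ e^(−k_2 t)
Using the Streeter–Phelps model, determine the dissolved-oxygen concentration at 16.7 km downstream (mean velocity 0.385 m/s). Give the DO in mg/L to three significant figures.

DO ≈ 4.89 mg/L

Travel time t = x/v = 16.7 km / (0.385 m/s) = 16700 m / 0.385 m/s = 43380 s = 0.5020 d.
k_d L₀/(k_2−k_d) = 0.425×23.3/(1.43−0.425) = 9.902/1.005 = 9.853 mg/L.
e^(−k_d t) = e^(−0.425×0.5020) = 0.8079; e^(−k_2 t) = e^(−1.43×0.5020) = 0.4878.
D = 9.853 × (0.8079 − 0.4878) + 2.48 × 0.4878 = 3.154 + 1.210 = 4.364 mg/L.
DO = C_s − D = 9.25 − 4.364 = 4.886 mg/L.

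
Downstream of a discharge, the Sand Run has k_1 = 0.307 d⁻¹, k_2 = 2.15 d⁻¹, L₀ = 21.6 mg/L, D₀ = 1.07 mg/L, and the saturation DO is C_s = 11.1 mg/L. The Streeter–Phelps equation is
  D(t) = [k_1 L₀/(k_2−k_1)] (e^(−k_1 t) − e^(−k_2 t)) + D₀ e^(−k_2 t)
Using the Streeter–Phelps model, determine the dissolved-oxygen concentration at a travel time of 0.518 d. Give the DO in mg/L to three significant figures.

k_1 L₀/(k_2−k_1) = 0.307×21.6/(2.15−0.307) = 6.631/1.843 = 3.598 mg/L.
e^(−k_1 t) = e^(−0.307×0.5180) = 0.8530; e^(−k_2 t) = e^(−2.15×0.5180) = 0.3283.
D = 3.598 × (0.8530 − 0.3283) + 1.07 × 0.3283 = 1.888 + 0.3513 = 2.239 mg/L.
DO = C_s − D = 11.1 − 2.239 = 8.861 mg/L.

DO ≈ 8.86 mg/L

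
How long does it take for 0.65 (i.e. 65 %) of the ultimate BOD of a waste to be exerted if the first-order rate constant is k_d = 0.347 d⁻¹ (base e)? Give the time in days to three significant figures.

t ≈ 3.03 d

y/L₀ = 1 − e^(−k_d t) = 0.65 ⇒ e^(−k_d t) = 0.350
t = −ln(0.350) / 0.347 = 1.050 / 0.347 = 3.025 d.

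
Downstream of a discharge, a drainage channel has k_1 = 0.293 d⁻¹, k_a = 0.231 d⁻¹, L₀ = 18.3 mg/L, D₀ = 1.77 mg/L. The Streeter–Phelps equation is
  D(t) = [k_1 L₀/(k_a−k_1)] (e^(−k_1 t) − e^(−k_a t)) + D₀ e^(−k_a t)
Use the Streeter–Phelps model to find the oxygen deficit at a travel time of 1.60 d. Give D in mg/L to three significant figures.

D ≈ 6.87 mg/L

k_1 L₀/(k_a−k_1) = 0.293×18.3/(0.231−0.293) = 5.362/-0.06200 = -86.48 mg/L.
e^(−k_1 t) = e^(−0.293×1.600) = 0.6258; e^(−k_a t) = e^(−0.231×1.600) = 0.6910.
D = -86.48 × (0.6258 − 0.6910) + 1.77 × 0.6910 = 5.644 + 1.223 = 6.867 mg/L.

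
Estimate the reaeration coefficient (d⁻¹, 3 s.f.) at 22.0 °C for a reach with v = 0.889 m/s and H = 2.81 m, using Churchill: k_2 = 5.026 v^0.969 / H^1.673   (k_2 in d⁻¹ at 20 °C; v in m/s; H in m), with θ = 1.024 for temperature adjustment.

k_2 ≈ 0.835 d⁻¹

k_2(20) = 5.026 × 0.889^0.969 / 2.81^1.673 = 5.026 × 0.8922 / 5.632 = 0.7962 d⁻¹.
k_2(22.0) = 0.7962 × 1.024^(22.0−20) = 0.7962 × 1.049 = 0.8349 d⁻¹.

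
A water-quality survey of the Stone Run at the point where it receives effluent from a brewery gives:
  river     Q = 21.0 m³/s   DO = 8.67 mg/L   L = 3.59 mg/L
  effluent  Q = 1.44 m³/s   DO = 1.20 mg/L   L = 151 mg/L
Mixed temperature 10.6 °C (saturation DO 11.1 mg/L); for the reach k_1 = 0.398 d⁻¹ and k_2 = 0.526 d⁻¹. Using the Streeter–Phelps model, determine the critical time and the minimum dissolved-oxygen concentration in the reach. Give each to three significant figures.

t_c ≈ 1.60 d; minimum DO ≈ 5.87 mg/L

Mixed DO = (21.0×8.67 + 1.44×1.20)/(21.0+1.44) = 183.8/22.44 = 8.191 mg/L.
Mixed L₀ = (21.0×3.59 + 1.44×151)/(22.44) = 292.8/22.44 = 13.05 mg/L.
Initial deficit D₀ = C_s − DO₀ = 11.1 − 8.191 = 2.909 mg/L.
t_c = (1/0.1280) ln[(0.526/0.398)(1 − 2.909×0.1280/(0.398×13.05))] = 7.812 × ln(1.227) = 1.597 d.
D_c = (0.398/0.526) × 13.05 × e^(−0.398×1.597) = 0.7567 × 13.05 × 0.5296 = 5.229 mg/L.
Minimum DO = 11.1 − 5.229 = 5.871 mg/L.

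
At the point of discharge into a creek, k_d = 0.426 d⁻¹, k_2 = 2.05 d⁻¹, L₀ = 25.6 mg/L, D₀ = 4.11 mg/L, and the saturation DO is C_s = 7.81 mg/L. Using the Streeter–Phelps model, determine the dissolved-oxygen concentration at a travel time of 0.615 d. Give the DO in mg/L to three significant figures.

DO ≈ 3.38 mg/L

k_d L₀/(k_2−k_d) = 0.426×25.6/(2.05−0.426) = 10.91/1.624 = 6.715 mg/L.
e^(−k_d t) = e^(−0.426×0.6150) = 0.7695; e^(−k_2 t) = e^(−2.05×0.6150) = 0.2834.
D = 6.715 × (0.7695 − 0.2834) + 4.11 × 0.2834 = 3.264 + 1.165 = 4.429 mg/L.
DO = C_s − D = 7.81 − 4.429 = 3.381 mg/L.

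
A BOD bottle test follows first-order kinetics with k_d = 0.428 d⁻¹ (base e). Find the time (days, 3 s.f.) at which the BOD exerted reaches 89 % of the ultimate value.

t ≈ 5.16 d

y/L₀ = 1 − e^(−k_d t) = 0.89 ⇒ e^(−k_d t) = 0.110
t = −ln(0.110) / 0.428 = 2.207 / 0.428 = 5.157 d.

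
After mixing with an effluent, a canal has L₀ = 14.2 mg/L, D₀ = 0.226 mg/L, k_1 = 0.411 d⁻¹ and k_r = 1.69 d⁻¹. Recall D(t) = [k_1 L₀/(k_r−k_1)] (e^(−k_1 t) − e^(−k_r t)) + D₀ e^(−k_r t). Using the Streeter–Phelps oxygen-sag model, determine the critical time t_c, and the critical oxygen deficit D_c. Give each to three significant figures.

t_c = [1/(k_r−k_1)] ln[(k_r/k_1)(1 − D₀(k_r−k_1)/(k_1 L₀))]
= [1/(1.69−0.411)] ln[(1.69/0.411)(1 − 0.226×1.279/(0.411×14.2))]
= (1/1.279) ln[4.112 × 0.9505] = 0.7819 × ln(3.908) = 0.7819 × 1.363 = 1.066 d.
D_c = (k_1/k_r) L₀ e^(−k_1 t_c) = (0.411/1.69) × 14.2 × e^(−0.411×1.066) = 0.2432 × 14.2 × 0.6453 = 2.228 mg/L.

t_c ≈ 1.07 d; D_c ≈ 2.23 mg/L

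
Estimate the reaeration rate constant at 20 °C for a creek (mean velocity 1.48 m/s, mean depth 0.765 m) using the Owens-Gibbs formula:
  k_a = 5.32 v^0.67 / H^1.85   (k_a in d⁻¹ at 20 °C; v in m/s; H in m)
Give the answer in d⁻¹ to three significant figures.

k_a = 5.32 × 1.48^0.67 / 0.765^1.85 = 5.32 × 1.300 / 0.6092 = 11.36 d⁻¹.

k_a ≈ 11.4 d⁻¹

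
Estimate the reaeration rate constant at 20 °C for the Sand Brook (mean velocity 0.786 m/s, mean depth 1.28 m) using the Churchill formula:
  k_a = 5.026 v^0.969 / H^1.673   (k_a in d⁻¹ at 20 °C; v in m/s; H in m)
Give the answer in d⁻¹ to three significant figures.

k_a ≈ 2.63 d⁻¹

k_a = 5.026 × 0.786^0.969 / 1.28^1.673 = 5.026 × 0.7919 / 1.511 = 2.633 d⁻¹.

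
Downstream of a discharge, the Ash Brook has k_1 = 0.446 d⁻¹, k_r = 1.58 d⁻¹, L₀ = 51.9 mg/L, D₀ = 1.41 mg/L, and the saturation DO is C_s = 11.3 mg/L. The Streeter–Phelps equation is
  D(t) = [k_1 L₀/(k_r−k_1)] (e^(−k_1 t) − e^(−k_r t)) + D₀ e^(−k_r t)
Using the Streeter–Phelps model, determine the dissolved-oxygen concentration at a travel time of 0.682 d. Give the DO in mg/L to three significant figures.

DO ≈ 2.71 mg/L

k_1 L₀/(k_r−k_1) = 0.446×51.9/(1.58−0.446) = 23.15/1.134 = 20.41 mg/L.
e^(−k_1 t) = e^(−0.446×0.6820) = 0.7377; e^(−k_r t) = e^(−1.58×0.6820) = 0.3404.
D = 20.41 × (0.7377 − 0.3404) + 1.41 × 0.3404 = 8.110 + 0.4800 = 8.590 mg/L.
DO = C_s − D = 11.3 − 8.590 = 2.710 mg/L.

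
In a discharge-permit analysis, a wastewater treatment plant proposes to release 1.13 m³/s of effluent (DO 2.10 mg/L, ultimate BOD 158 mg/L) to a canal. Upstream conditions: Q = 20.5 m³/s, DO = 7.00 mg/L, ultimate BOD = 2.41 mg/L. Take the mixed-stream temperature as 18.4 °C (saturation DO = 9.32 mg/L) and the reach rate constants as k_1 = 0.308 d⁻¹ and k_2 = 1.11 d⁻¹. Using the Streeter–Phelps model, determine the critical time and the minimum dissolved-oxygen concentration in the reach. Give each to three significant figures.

Mixed DO = (20.5×7.00 + 1.13×2.10)/(20.5+1.13) = 145.9/21.63 = 6.744 mg/L.
Mixed L₀ = (20.5×2.41 + 1.13×158)/(21.63) = 227.9/21.63 = 10.54 mg/L.
Initial deficit D₀ = C_s − DO₀ = 9.32 − 6.744 = 2.576 mg/L.
t_c = (1/0.8020) ln[(1.11/0.308)(1 − 2.576×0.8020/(0.308×10.54))] = 1.247 × ln(1.310) = 0.3367 d.
D_c = (0.308/1.11) × 10.54 × e^(−0.308×0.3367) = 0.2775 × 10.54 × 0.9015 = 2.636 mg/L.
Minimum DO = 9.32 − 2.636 = 6.684 mg/L.

t_c ≈ 0.337 d; minimum DO ≈ 6.68 mg/L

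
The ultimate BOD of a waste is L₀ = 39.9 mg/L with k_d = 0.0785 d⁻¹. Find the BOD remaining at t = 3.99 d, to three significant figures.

L ≈ 29.2 mg/L

L_t = L₀ e^(−k_d t) = 39.9 × e^(−0.0785×3.99) = 39.9 × 0.7311 = 29.17 mg/L.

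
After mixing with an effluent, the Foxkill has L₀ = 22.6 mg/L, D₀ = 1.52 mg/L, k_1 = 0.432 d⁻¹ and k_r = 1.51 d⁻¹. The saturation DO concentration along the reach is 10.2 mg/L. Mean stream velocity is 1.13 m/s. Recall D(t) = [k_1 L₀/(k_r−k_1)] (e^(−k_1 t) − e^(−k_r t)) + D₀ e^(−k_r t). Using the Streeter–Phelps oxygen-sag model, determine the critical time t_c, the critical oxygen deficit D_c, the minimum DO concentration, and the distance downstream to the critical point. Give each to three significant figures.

At the critical point dD/dt = 0, so k_1 L₀ e^(−k_1 t) = k_r D. Substituting D(t) from the Streeter–Phelps equation and solving for t gives
t_c = ln[(k_r/k_1)(1 − D₀(k_r−k_1)/(k_1 L₀))] / (k_r−k_1).
Here k_r−k_1 = 1.078 d⁻¹ and 1 − D₀(k_r−k_1)/(k_1 L₀) = 1 − 1.52×1.078/(0.432×22.6) = 0.8322, so
t_c = ln(3.495 × 0.8322) / 1.078 = 1.068 / 1.078 = 0.9905 d.
D_c = (k_1/k_r) L₀ e^(−k_1 t_c) = (0.432/1.51) × 22.6 × e^(−0.432×0.9905) = 0.2861 × 22.6 × 0.6519 = 4.215 mg/L.
Minimum DO = C_s − D_c = 10.2 − 4.215 = 5.985 mg/L.
x_c = v t_c = 1.13 m/s × 0.9905 d × 86400 s/d = 96700 m ≈ 96.7 km.

t_c ≈ 0.990 d; D_c ≈ 4.21 mg/L; min DO ≈ 5.99 mg/L; x_c ≈ 96.7 km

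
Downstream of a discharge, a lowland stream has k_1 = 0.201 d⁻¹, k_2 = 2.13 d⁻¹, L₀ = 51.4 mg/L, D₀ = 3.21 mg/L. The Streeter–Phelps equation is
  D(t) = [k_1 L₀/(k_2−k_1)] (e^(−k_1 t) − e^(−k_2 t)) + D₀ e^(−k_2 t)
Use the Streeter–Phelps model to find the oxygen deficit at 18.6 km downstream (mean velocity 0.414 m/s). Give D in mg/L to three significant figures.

D ≈ 4.12 mg/L

Travel time t = x/v = 18.6 km / (0.414 m/s) = 18600 m / 0.414 m/s = 44930 s = 0.5200 d.
k_1 L₀/(k_2−k_1) = 0.201×51.4/(2.13−0.201) = 10.33/1.929 = 5.356 mg/L.
e^(−k_1 t) = e^(−0.201×0.5200) = 0.9008; e^(−k_2 t) = e^(−2.13×0.5200) = 0.3304.
D = 5.356 × (0.9008 − 0.3304) + 3.21 × 0.3304 = 3.055 + 1.060 = 4.115 mg/L.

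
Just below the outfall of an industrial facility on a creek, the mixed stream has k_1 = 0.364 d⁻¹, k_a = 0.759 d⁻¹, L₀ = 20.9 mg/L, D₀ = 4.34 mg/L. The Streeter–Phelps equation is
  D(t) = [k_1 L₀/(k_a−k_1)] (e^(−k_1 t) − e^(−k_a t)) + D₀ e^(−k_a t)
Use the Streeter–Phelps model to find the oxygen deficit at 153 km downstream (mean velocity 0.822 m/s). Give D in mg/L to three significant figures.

Travel time t = x/v = 153 km / (0.822 m/s) = 153000 m / 0.822 m/s = 186100 s = 2.154 d.
k_1 L₀/(k_a−k_1) = 0.364×20.9/(0.759−0.364) = 7.608/0.3950 = 19.26 mg/L.
e^(−k_1 t) = e^(−0.364×2.154) = 0.4565; e^(−k_a t) = e^(−0.759×2.154) = 0.1949.
D = 19.26 × (0.4565 − 0.1949) + 4.34 × 0.1949 = 5.038 + 0.8460 = 5.884 mg/L.

D ≈ 5.88 mg/L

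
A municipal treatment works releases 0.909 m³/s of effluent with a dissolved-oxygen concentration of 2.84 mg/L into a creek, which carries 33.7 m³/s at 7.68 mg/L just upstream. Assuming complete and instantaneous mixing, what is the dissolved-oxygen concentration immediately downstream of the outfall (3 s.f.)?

7.55 mg/L

Flow-weighted mixing: C = (Q_r C_r + Q_w C_w)/(Q_r + Q_w)
= (33.7×7.68 + 0.909×2.84)/(33.7 + 0.909) = 261.4/34.61 = 7.553 mg/L.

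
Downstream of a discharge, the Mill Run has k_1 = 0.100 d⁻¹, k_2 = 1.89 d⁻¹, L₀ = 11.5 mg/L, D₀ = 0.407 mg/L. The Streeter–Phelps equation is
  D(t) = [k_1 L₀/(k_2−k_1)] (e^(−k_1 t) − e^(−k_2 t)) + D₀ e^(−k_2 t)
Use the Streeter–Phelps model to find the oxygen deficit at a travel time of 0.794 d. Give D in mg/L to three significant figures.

D ≈ 0.541 mg/L

k_1 L₀/(k_2−k_1) = 0.100×11.5/(1.89−0.100) = 1.150/1.790 = 0.6425 mg/L.
e^(−k_1 t) = e^(−0.100×0.7940) = 0.9237; e^(−k_2 t) = e^(−1.89×0.7940) = 0.2230.
D = 0.6425 × (0.9237 − 0.2230) + 0.407 × 0.2230 = 0.4502 + 0.09075 = 0.5409 mg/L.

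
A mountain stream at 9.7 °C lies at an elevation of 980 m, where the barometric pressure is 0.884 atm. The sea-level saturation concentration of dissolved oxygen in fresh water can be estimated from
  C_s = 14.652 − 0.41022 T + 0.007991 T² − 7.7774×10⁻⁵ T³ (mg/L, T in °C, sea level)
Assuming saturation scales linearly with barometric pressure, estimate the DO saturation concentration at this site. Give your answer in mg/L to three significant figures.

C_s ≈ 10.0 mg/L

At sea level: C_s = 14.652 − 0.41022×9.7 + 0.007991×9.7² − 7.7774×10⁻⁵×9.7³ = 11.35 mg/L.
Pressure correction: C_s' = 11.35 × 0.884 = 10.04 mg/L.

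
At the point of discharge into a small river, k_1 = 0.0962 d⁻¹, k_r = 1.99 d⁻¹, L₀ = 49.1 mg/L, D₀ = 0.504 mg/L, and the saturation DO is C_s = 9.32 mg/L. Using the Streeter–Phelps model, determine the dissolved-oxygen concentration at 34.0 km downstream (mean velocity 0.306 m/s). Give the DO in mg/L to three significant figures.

Travel time t = x/v = 34.0 km / (0.306 m/s) = 34000 m / 0.306 m/s = 111100 s = 1.286 d.
k_1 L₀/(k_r−k_1) = 0.0962×49.1/(1.99−0.0962) = 4.723/1.894 = 2.494 mg/L.
e^(−k_1 t) = e^(−0.0962×1.286) = 0.8836; e^(−k_r t) = e^(−1.99×1.286) = 0.07737.
D = 2.494 × (0.8836 − 0.07737) + 0.504 × 0.07737 = 2.011 + 0.03899 = 2.050 mg/L.
DO = C_s − D = 9.32 − 2.050 = 7.270 mg/L.

DO ≈ 7.27 mg/L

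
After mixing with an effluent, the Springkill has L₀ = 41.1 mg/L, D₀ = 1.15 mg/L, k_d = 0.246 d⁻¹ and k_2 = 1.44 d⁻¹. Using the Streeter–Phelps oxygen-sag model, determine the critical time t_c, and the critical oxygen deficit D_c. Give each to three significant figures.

t_c ≈ 1.36 d; D_c ≈ 5.03 mg/L

At the critical point dD/dt = 0, so k_d L₀ e^(−k_d t) = k_2 D. Substituting D(t) from the Streeter–Phelps equation and solving for t gives
t_c = ln[(k_2/k_d)(1 − D₀(k_2−k_d)/(k_d L₀))] / (k_2−k_d).
Here k_2−k_d = 1.194 d⁻¹ and 1 − D₀(k_2−k_d)/(k_d L₀) = 1 − 1.15×1.194/(0.246×41.1) = 0.8642, so
t_c = ln(5.854 × 0.8642) / 1.194 = 1.621 / 1.194 = 1.358 d.
D_c = (k_d/k_2) L₀ e^(−k_d t_c) = (0.246/1.44) × 41.1 × e^(−0.246×1.358) = 0.1708 × 41.1 × 0.7161 = 5.028 mg/L.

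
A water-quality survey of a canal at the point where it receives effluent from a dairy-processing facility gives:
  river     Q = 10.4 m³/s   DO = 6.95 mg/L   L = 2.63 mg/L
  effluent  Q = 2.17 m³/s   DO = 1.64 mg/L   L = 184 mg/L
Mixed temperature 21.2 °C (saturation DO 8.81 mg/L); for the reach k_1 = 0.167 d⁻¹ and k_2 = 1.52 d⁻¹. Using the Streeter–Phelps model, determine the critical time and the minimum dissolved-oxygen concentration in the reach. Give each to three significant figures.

t_c ≈ 0.829 d; minimum DO ≈ 5.56 mg/L

Mixed DO = (10.4×6.95 + 2.17×1.64)/(10.4+2.17) = 75.84/12.57 = 6.033 mg/L.
Mixed L₀ = (10.4×2.63 + 2.17×184)/(12.57) = 426.6/12.57 = 33.94 mg/L.
Initial deficit D₀ = C_s − DO₀ = 8.81 − 6.033 = 2.777 mg/L.
t_c = (1/1.353) ln[(1.52/0.167)(1 − 2.777×1.353/(0.167×33.94))] = 0.7391 × ln(3.069) = 0.8288 d.
D_c = (0.167/1.52) × 33.94 × e^(−0.167×0.8288) = 0.1099 × 33.94 × 0.8707 = 3.247 mg/L.
Minimum DO = 8.81 − 3.247 = 5.563 mg/L.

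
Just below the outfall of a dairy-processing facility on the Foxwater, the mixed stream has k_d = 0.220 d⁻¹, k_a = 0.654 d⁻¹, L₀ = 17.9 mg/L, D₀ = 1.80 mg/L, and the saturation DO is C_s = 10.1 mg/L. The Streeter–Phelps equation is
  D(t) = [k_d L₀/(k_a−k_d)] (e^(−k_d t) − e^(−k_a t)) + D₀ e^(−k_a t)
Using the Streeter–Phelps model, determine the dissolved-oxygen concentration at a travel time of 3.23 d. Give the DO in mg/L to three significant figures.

k_d L₀/(k_a−k_d) = 0.220×17.9/(0.654−0.220) = 3.938/0.4340 = 9.074 mg/L.
e^(−k_d t) = e^(−0.220×3.230) = 0.4913; e^(−k_a t) = e^(−0.654×3.230) = 0.1209.
D = 9.074 × (0.4913 − 0.1209) + 1.80 × 0.1209 = 3.361 + 0.2177 = 3.579 mg/L.
DO = C_s − D = 10.1 − 3.579 = 6.521 mg/L.

DO ≈ 6.52 mg/L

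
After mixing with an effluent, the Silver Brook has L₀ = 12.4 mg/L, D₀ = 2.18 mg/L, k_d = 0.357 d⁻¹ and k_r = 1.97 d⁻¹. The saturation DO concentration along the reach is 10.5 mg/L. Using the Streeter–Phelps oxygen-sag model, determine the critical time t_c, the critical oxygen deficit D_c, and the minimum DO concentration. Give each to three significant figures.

t_c ≈ 0.0785 d; D_c ≈ 2.19 mg/L; min DO ≈ 8.31 mg/L

At the critical point dD/dt = 0, so k_d L₀ e^(−k_d t) = k_r D. Substituting D(t) from the Streeter–Phelps equation and solving for t gives
t_c = ln[(k_r/k_d)(1 − D₀(k_r−k_d)/(k_d L₀))] / (k_r−k_d).
Here k_r−k_d = 1.613 d⁻¹ and 1 − D₀(k_r−k_d)/(k_d L₀) = 1 − 2.18×1.613/(0.357×12.4) = 0.2057, so
t_c = ln(5.518 × 0.2057) / 1.613 = 0.1266 / 1.613 = 0.07847 d.
D_c = (k_d/k_r) L₀ e^(−k_d t_c) = (0.357/1.97) × 12.4 × e^(−0.357×0.07847) = 0.1812 × 12.4 × 0.9724 = 2.185 mg/L.
Minimum DO = C_s − D_c = 10.5 − 2.185 = 8.315 mg/L.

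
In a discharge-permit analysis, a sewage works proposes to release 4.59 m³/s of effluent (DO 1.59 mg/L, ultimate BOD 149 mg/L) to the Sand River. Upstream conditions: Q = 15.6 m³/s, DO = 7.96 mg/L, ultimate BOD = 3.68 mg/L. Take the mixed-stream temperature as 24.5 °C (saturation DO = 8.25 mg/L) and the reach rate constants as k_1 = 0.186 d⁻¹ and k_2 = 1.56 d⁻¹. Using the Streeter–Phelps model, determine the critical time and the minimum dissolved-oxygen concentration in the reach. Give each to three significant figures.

Mixed DO = (15.6×7.96 + 4.59×1.59)/(15.6+4.59) = 131.5/20.19 = 6.512 mg/L.
Mixed L₀ = (15.6×3.68 + 4.59×149)/(20.19) = 741.3/20.19 = 36.72 mg/L.
Initial deficit D₀ = C_s − DO₀ = 8.25 − 6.512 = 1.738 mg/L.
t_c = (1/1.374) ln[(1.56/0.186)(1 − 1.738×1.374/(0.186×36.72))] = 0.7278 × ln(5.454) = 1.235 d.
D_c = (0.186/1.56) × 36.72 × e^(−0.186×1.235) = 0.1192 × 36.72 × 0.7948 = 3.480 mg/L.
Minimum DO = 8.25 − 3.480 = 4.770 mg/L.

t_c ≈ 1.23 d; minimum DO ≈ 4.77 mg/L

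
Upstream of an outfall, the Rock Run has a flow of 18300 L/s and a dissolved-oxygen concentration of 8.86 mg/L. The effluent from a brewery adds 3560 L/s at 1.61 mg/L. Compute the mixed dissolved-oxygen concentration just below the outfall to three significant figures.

7.68 mg/L

Flow-weighted mixing: C = (Q_r C_r + Q_w C_w)/(Q_r + Q_w)
= (18300×8.86 + 3560×1.61)/(18300 + 3560) = 167900/21860 = 7.679 mg/L.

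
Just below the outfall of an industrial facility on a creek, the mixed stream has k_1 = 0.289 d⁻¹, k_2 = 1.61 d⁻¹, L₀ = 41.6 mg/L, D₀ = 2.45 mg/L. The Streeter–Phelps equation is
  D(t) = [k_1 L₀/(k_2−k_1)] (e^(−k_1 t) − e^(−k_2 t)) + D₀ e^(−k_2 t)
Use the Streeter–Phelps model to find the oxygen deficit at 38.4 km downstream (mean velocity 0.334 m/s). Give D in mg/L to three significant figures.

D ≈ 5.41 mg/L

Travel time t = x/v = 38.4 km / (0.334 m/s) = 38400 m / 0.334 m/s = 115000 s = 1.331 d.
k_1 L₀/(k_2−k_1) = 0.289×41.6/(1.61−0.289) = 12.02/1.321 = 9.101 mg/L.
e^(−k_1 t) = e^(−0.289×1.331) = 0.6807; e^(−k_2 t) = e^(−1.61×1.331) = 0.1174.
D = 9.101 × (0.6807 − 0.1174) + 2.45 × 0.1174 = 5.127 + 0.2876 = 5.415 mg/L.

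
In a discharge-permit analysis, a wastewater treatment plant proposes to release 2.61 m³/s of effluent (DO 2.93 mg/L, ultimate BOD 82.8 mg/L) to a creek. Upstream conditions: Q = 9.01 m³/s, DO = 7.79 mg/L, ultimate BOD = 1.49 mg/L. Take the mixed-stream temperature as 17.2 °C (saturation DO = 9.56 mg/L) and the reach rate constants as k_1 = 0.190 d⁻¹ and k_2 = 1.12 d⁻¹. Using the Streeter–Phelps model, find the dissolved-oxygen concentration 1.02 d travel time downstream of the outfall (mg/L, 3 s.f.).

DO ≈ 6.61 mg/L

Mixed DO = (9.01×7.79 + 2.61×2.93)/(9.01+2.61) = 77.84/11.62 = 6.698 mg/L.
Mixed L₀ = (9.01×1.49 + 2.61×82.8)/(11.62) = 229.5/11.62 = 19.75 mg/L.
Initial deficit D₀ = C_s − DO₀ = 9.56 − 6.698 = 2.862 mg/L.
D(1.02) = [0.190×19.75/(1.12−0.190)](e^(−0.190×1.02) − e^(−1.12×1.02)) + 2.862 e^(−1.12×1.02)
= 4.036 × (0.8238 − 0.3191) + 2.862 × 0.3191 = 2.950 mg/L.
DO = 9.56 − 2.950 = 6.610 mg/L.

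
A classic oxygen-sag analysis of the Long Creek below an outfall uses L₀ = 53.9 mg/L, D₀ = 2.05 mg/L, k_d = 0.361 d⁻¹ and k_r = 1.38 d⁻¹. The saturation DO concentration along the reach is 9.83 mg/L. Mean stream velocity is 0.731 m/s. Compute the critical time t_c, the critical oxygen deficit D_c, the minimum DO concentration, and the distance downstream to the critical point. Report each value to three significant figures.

t_c ≈ 1.20 d; D_c ≈ 9.13 mg/L; min DO ≈ 0.702 mg/L; x_c ≈ 76.1 km

t_c = [1/(k_r−k_d)] ln[(k_r/k_d)(1 − D₀(k_r−k_d)/(k_d L₀))]
= [1/(1.38−0.361)] ln[(1.38/0.361)(1 − 2.05×1.019/(0.361×53.9))]
= (1/1.019) ln[3.823 × 0.8926] = 0.9814 × ln(3.412) = 0.9814 × 1.227 = 1.205 d.
L(t_c) = L₀ e^(−k_d t_c) = 53.9 × 0.6474 = 34.89 mg/L, and at the critical point k_r D_c = k_d L, so D_c = (0.361/1.38) × 34.89 = 9.128 mg/L.
Minimum DO = C_s − D_c = 9.83 − 9.128 = 0.7020 mg/L.
x_c = v t_c = 0.731 m/s × 1.205 d × 86400 s/d = 76070 m ≈ 76.1 km.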